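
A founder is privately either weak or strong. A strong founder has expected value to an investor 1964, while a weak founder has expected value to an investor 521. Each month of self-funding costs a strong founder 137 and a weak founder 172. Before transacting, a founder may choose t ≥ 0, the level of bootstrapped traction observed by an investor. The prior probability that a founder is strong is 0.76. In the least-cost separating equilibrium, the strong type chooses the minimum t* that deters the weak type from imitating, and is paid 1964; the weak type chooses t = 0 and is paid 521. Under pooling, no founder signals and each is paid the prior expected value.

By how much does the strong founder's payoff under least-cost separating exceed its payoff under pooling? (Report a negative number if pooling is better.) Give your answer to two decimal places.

Least-cost separating signal: t* solves 521 = 1964 − 172·t*, so t* = (1964 − 521)/172 ≈ 8.3895.
Strong type's separating payoff: 1964 − 137 × t* = 1964 − 137 × (1964 − 521)/172 = 1964 − 197691/172 ≈ 814.6337.
Pooling payoff: 0.76 × 1964 + 0.24 × 521 = 1617.68.
Difference: 814.6337 − 1617.68 = -803.0463, i.e. -803.05 to two decimal places.
The strong type would prefer the pooling outcome.

-803.05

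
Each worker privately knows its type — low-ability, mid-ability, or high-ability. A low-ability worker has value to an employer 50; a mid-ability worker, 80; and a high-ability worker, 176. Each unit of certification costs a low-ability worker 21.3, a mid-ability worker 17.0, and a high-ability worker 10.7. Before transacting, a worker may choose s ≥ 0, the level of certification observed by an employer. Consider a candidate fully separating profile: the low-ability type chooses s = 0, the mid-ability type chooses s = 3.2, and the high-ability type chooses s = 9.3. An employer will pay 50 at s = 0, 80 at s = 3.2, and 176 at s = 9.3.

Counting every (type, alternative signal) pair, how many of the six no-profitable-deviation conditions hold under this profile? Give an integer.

5

Mid-ability (own payoff 80 − 17.0×3.2 = 25.6): to s=0 gives 50 → profitable ✗; to s=9.3 gives 176 − 17.0×9.3 = 17.9 → no gain ✓.
Low-ability (own payoff 50): to s=3.2 gives 80 − 21.3×3.2 = 11.84 → no gain ✓; to s=9.3 gives 176 − 21.3×9.3 = -22.09 → no gain ✓.
High-ability (own payoff 176 − 10.7×9.3 = 76.49): to s=0 gives 50 → no gain ✓; to s=3.2 gives 80 − 10.7×3.2 = 45.76 → no gain ✓.
5 of the 6 constraints hold; not an equilibrium.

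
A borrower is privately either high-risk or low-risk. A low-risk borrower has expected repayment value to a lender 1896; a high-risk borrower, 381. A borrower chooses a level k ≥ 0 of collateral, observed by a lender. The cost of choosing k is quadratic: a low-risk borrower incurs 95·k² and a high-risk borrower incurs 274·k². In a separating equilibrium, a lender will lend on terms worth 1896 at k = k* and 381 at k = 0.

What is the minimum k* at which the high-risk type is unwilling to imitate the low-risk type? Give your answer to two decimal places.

The high-risk type at k = 0 receives 381; imitating at k* yields 1896 − 274·k*².
Indifference: 381 = 1896 − 274·k*², so k*² = (1896 − 381) / 274 ≈ 5.5292.
k* = √5.5292 ≈ 2.35.

2.35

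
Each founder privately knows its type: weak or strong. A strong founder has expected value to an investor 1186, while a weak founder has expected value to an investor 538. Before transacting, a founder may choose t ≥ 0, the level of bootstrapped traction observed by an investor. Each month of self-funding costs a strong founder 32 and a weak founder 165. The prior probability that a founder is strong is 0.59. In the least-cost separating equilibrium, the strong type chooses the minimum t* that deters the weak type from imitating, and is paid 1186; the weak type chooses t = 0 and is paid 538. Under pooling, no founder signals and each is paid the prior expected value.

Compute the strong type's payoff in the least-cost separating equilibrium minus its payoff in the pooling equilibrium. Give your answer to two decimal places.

Least-cost separating signal: t* solves 538 = 1186 − 165·t*, so t* = (1186 − 538)/165 ≈ 3.9273.
Strong type's separating payoff: 1186 − 32 × t* = 1186 − 32 × (1186 − 538)/165 = 1186 − 20736/165 ≈ 1060.3273.
Pooling payoff: 0.59 × 1186 + 0.41 × 538 = 920.32.
Difference: 1060.3273 − 920.32 = 140.0073, i.e. 140.01 to two decimal places.
The strong type prefers to separate.

140.01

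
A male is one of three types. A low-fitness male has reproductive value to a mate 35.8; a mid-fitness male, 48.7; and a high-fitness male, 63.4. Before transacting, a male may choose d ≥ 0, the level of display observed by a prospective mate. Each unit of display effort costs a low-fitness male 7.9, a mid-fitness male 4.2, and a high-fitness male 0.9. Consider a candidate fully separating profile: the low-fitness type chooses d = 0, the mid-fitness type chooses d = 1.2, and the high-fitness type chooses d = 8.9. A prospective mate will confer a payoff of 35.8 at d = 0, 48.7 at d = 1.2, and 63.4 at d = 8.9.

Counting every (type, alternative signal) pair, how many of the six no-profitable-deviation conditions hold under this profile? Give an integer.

5

High-fitness (own payoff 63.4 − 0.9×8.9 = 55.39): to d=0 gives 35.8 → no gain ✓; to d=1.2 gives 48.7 − 0.9×1.2 = 47.62 → no gain ✓.
Mid-fitness (own payoff 48.7 − 4.2×1.2 = 43.66): to d=0 gives 35.8 → no gain ✓; to d=8.9 gives 63.4 − 4.2×8.9 = 26.02 → no gain ✓.
Low-fitness (own payoff 35.8): to d=1.2 gives 48.7 − 7.9×1.2 = 39.22 → profitable ✗; to d=8.9 gives 63.4 − 7.9×8.9 = -6.91 → no gain ✓.
5 of the 6 constraints hold; not an equilibrium.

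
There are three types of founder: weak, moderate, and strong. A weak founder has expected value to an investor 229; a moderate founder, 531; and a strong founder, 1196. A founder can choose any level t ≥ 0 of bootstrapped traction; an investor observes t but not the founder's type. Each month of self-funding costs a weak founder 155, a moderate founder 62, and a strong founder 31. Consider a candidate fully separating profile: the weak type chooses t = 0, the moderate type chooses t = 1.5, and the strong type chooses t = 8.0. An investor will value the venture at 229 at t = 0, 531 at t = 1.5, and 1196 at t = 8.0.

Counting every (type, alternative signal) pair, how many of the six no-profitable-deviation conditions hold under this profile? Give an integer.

4

Strong (own payoff 1196 − 31×8.0 = 948): to t=0 gives 229 → no gain ✓; to t=1.5 gives 531 − 31×1.5 = 484.5 → no gain ✓.
Moderate (own payoff 531 − 62×1.5 = 438): to t=0 gives 229 → no gain ✓; to t=8.0 gives 1196 − 62×8.0 = 700 → profitable ✗.
Weak (own payoff 229): to t=1.5 gives 531 − 155×1.5 = 298.5 → profitable ✗; to t=8.0 gives 1196 − 155×8.0 = -44 → no gain ✓.
4 of the 6 constraints hold; not an equilibrium.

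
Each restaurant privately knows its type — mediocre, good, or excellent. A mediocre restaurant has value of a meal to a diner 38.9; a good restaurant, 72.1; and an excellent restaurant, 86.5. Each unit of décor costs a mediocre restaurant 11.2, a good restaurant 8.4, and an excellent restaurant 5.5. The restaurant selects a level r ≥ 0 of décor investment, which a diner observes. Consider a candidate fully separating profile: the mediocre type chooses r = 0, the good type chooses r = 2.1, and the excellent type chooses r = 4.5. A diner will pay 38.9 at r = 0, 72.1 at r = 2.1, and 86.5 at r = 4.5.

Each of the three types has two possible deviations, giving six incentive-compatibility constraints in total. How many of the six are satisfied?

Excellent (own payoff 86.5 − 5.5×4.5 = 61.75): to r=0 gives 38.9 → no gain ✓; to r=2.1 gives 72.1 − 5.5×2.1 = 60.55 → no gain ✓.
Good (own payoff 72.1 − 8.4×2.1 = 54.46): to r=0 gives 38.9 → no gain ✓; to r=4.5 gives 86.5 − 8.4×4.5 = 48.7 → no gain ✓.
Mediocre (own payoff 38.9): to r=2.1 gives 72.1 − 11.2×2.1 = 48.58 → profitable ✗; to r=4.5 gives 86.5 − 11.2×4.5 = 36.1 → no gain ✓.
5 of the 6 constraints hold; not an equilibrium.

5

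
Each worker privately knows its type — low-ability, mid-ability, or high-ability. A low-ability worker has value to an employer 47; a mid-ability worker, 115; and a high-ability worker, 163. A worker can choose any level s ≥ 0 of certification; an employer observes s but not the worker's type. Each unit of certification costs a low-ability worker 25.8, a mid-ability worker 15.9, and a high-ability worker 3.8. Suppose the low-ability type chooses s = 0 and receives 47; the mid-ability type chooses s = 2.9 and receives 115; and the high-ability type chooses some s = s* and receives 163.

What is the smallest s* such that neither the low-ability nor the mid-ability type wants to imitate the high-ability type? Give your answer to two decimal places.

5.92

Mid-ability type (on-path payoff 115 − 15.9×2.9 = 68.89) won't mimic when 68.89 ≥ 163 − 15.9·s*, i.e. s* ≥ 5.92.
Low-ability type (on-path payoff 47) won't mimic when 47 ≥ 163 − 25.8·s*, i.e. s* ≥ 4.50.
Both must hold, so s* = max(4.50, 5.92) = 5.92. The mid-ability type's constraint binds.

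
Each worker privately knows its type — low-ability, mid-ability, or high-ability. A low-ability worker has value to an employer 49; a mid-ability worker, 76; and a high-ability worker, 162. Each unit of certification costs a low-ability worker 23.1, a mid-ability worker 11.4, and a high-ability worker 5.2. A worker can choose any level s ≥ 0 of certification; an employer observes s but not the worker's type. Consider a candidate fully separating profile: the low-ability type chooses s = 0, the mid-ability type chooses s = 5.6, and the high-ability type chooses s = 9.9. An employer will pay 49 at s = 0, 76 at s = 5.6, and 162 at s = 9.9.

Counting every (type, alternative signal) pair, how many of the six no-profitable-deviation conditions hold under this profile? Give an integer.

Mid-ability (own payoff 76 − 11.4×5.6 = 12.16): to s=0 gives 49 → profitable ✗; to s=9.9 gives 162 − 11.4×9.9 = 49.14 → profitable ✗.
Low-ability (own payoff 49): to s=5.6 gives 76 − 23.1×5.6 = -53.36 → no gain ✓; to s=9.9 gives 162 − 23.1×9.9 = -66.69 → no gain ✓.
High-ability (own payoff 162 − 5.2×9.9 = 110.52): to s=0 gives 49 → no gain ✓; to s=5.6 gives 76 − 5.2×5.6 = 46.88 → no gain ✓.
4 of the 6 constraints hold; not an equilibrium.

4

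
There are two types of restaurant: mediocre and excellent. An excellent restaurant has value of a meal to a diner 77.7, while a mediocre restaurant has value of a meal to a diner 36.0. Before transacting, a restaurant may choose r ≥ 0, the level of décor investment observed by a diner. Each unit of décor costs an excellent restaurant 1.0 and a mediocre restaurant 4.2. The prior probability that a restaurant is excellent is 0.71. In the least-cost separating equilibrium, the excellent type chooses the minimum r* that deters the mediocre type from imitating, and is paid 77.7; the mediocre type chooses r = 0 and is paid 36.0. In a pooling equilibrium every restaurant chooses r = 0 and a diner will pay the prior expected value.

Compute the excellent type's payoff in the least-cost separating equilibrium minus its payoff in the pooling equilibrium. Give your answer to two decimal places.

2.16

Least-cost separating signal: r* solves 36.0 = 77.7 − 4.2·r*, so r* = (77.7 − 36.0)/4.2 ≈ 9.9286.
Excellent type's separating payoff: 77.7 − 1.0 × r* = 77.7 − 1.0 × (77.7 − 36.0)/4.2 = 77.7 − 41.7/4.2 ≈ 67.7714.
Pooling payoff: 0.71 × 77.7 + 0.29 × 36.0 = 65.607.
Difference: 67.7714 − 65.607 = 2.1644, i.e. 2.16 to two decimal places.
The excellent type prefers to separate.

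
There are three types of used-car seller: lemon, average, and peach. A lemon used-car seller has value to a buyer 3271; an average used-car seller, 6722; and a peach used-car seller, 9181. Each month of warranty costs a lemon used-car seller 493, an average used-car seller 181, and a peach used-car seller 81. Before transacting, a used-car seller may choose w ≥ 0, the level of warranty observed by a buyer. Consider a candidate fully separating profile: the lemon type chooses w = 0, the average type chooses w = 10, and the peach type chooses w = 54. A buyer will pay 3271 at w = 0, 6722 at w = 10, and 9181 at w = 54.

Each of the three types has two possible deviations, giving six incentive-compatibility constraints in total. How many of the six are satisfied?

Lemon (own payoff 3271): to w=10 gives 6722 − 493×10 = 1792 → no gain ✓; to w=54 gives 9181 − 493×54 = -17441 → no gain ✓.
Peach (own payoff 9181 − 81×54 = 4807): to w=0 gives 3271 → no gain ✓; to w=10 gives 6722 − 81×10 = 5912 → profitable ✗.
Average (own payoff 6722 − 181×10 = 4912): to w=0 gives 3271 → no gain ✓; to w=54 gives 9181 − 181×54 = -593 → no gain ✓.
5 of the 6 constraints hold; not an equilibrium.

5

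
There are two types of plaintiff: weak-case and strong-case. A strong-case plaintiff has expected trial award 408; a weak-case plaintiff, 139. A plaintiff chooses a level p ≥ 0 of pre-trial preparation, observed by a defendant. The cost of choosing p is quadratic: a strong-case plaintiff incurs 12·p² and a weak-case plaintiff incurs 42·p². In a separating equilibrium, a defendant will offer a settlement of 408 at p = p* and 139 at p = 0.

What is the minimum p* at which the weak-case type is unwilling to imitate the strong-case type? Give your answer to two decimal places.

2.53

The weak-case type at p = 0 receives 139; imitating at p* yields 408 − 42·p*².
Indifference: 139 = 408 − 42·p*², so p*² = (408 − 139) / 42 ≈ 6.4048.
p* = √6.4048 ≈ 2.53.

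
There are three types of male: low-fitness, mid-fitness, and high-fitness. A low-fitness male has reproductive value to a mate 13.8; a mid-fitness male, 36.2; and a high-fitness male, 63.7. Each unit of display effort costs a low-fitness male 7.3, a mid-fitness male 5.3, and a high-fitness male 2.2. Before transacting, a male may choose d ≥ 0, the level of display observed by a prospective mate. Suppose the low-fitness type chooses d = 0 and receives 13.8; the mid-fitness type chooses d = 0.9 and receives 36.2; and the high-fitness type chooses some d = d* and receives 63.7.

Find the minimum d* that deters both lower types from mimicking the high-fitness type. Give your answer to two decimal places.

6.84

Low-fitness type (on-path payoff 13.8) won't mimic when 13.8 ≥ 63.7 − 7.3·d*, i.e. d* ≥ 6.84.
Mid-fitness type (on-path payoff 36.2 − 5.3×0.9 = 31.43) won't mimic when 31.43 ≥ 63.7 − 5.3·d*, i.e. d* ≥ 6.09.
Both must hold, so d* = max(6.84, 6.09) = 6.84. The low-fitness type's constraint binds.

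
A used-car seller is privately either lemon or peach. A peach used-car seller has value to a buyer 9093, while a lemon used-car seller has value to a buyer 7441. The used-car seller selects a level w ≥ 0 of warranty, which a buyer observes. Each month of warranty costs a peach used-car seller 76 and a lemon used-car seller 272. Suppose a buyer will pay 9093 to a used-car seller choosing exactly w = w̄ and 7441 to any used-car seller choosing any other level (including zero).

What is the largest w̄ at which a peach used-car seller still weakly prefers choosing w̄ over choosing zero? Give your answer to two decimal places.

Choosing w̄ yields the peach type 9093 − 76·w̄; choosing zero yields 7441.
The peach type is indifferent at 9093 − 76·w̄ = 7441, i.e. w̄ = (9093 − 7441) / 76 ≈ 21.74.
For any w̄ above 21.74 the peach type would rather pool at zero, so separation collapses.

21.74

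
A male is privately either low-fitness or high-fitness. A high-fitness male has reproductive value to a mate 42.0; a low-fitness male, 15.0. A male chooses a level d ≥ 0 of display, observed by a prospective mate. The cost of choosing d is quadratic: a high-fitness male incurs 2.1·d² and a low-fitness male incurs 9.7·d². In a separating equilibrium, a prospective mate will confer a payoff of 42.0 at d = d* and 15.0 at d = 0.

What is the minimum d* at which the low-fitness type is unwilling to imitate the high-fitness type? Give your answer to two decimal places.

The low-fitness type at d = 0 receives 15.0; imitating at d* yields 42.0 − 9.7·d*².
Indifference: 15.0 = 42.0 − 9.7·d*², so d*² = (42.0 − 15.0) / 9.7 ≈ 2.7835.
d* = √2.7835 ≈ 1.67.

1.67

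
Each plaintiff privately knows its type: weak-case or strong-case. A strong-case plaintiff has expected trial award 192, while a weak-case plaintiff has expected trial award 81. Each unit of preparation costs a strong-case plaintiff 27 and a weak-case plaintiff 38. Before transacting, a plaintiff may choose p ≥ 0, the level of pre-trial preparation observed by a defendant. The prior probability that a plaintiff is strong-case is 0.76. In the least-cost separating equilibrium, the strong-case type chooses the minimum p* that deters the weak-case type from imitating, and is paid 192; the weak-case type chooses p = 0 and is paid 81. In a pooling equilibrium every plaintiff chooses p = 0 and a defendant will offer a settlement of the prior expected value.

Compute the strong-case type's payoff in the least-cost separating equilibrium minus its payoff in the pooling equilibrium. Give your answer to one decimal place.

-52.2

Least-cost separating signal: p* solves 81 = 192 − 38·p*, so p* = (192 − 81)/38 ≈ 2.9211.
Strong-case type's separating payoff: 192 − 27 × p* = 192 − 27 × (192 − 81)/38 = 192 − 2997/38 ≈ 113.132.
Pooling payoff: 0.76 × 192 + 0.24 × 81 = 165.36.
Difference: 113.132 − 165.36 = -52.228, i.e. -52.2 to one decimal place.
The strong-case type would prefer the pooling outcome.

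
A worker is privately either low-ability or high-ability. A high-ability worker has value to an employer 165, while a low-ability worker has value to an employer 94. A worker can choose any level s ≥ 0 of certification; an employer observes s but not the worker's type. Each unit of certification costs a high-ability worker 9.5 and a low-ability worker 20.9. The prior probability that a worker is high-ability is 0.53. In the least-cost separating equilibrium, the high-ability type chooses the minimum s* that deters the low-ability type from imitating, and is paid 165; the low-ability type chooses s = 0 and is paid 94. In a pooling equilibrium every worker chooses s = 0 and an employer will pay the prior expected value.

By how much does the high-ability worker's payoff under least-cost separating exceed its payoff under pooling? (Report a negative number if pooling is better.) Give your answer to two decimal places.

Least-cost separating signal: s* solves 94 = 165 − 20.9·s*, so s* = (165 − 94)/20.9 ≈ 3.3971.
High-ability type's separating payoff: 165 − 9.5 × s* = 165 − 9.5 × (165 − 94)/20.9 = 165 − 674.5/20.9 ≈ 132.7273.
Pooling payoff: 0.53 × 165 + 0.47 × 94 = 131.63.
Difference: 132.7273 − 131.63 = 1.0973, i.e. 1.10 to two decimal places.
The high-ability type prefers to separate.

1.10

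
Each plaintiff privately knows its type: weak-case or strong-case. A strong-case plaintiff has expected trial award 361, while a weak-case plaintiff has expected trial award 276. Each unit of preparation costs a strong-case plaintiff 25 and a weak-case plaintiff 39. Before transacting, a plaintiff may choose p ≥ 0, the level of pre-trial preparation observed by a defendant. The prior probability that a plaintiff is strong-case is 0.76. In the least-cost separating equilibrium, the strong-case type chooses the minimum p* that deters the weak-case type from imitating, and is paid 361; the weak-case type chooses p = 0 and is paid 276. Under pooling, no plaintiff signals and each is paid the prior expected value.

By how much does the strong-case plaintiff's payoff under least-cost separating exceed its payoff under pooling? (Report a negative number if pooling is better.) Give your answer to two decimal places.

-34.09

Least-cost separating signal: p* solves 276 = 361 − 39·p*, so p* = (361 − 276)/39 ≈ 2.1795.
Strong-case type's separating payoff: 361 − 25 × p* = 361 − 25 × (361 − 276)/39 = 361 − 2125/39 ≈ 306.5128.
Pooling payoff: 0.76 × 361 + 0.24 × 276 = 340.6.
Difference: 306.5128 − 340.6 = -34.0872, i.e. -34.09 to two decimal places.
The strong-case type would prefer the pooling outcome.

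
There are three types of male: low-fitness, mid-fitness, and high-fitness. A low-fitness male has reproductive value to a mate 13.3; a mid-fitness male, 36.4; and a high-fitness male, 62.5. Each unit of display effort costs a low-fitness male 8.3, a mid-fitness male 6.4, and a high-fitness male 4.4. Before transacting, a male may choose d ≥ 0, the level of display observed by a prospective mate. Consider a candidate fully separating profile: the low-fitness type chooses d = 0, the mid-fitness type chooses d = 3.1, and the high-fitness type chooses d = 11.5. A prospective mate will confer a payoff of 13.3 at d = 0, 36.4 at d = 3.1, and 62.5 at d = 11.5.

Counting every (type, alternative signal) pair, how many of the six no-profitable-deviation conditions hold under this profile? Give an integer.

Mid-fitness (own payoff 36.4 − 6.4×3.1 = 16.56): to d=0 gives 13.3 → no gain ✓; to d=11.5 gives 62.5 − 6.4×11.5 = -11.1 → no gain ✓.
Low-fitness (own payoff 13.3): to d=3.1 gives 36.4 − 8.3×3.1 = 10.67 → no gain ✓; to d=11.5 gives 62.5 − 8.3×11.5 = -32.95 → no gain ✓.
High-fitness (own payoff 62.5 − 4.4×11.5 = 11.9): to d=0 gives 13.3 → profitable ✗; to d=3.1 gives 36.4 − 4.4×3.1 = 22.76 → profitable ✗.
4 of the 6 constraints hold; not an equilibrium.

4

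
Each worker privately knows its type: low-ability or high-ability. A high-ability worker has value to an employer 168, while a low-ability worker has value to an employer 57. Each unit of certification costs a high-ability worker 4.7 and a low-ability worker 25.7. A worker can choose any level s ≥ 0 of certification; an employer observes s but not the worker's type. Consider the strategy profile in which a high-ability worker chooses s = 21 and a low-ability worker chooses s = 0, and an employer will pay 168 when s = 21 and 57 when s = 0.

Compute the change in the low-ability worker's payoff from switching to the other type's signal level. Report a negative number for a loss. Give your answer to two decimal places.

-428.70

Playing s = 0 the low-ability worker receives 57.
Deviating to s = 21 brings payment 168 at cost 25.7 × 21 = 539.7, netting -371.7.
Gain from deviating: -371.7 − 57 = -428.70.
The gain is negative, so the low-ability type's incentive-compatibility constraint is satisfied.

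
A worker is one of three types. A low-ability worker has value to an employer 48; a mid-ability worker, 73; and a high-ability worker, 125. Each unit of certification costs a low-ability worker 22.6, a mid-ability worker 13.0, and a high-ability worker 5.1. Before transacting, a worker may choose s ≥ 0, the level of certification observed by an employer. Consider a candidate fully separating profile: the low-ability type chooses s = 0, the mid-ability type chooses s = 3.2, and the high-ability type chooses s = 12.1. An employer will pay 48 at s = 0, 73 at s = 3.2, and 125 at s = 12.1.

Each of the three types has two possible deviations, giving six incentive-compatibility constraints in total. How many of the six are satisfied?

5

High-ability (own payoff 125 − 5.1×12.1 = 63.29): to s=0 gives 48 → no gain ✓; to s=3.2 gives 73 − 5.1×3.2 = 56.68 → no gain ✓.
Low-ability (own payoff 48): to s=3.2 gives 73 − 22.6×3.2 = 0.68 → no gain ✓; to s=12.1 gives 125 − 22.6×12.1 = -148.46 → no gain ✓.
Mid-ability (own payoff 73 − 13.0×3.2 = 31.4): to s=0 gives 48 → profitable ✗; to s=12.1 gives 125 − 13.0×12.1 = -32.3 → no gain ✓.
5 of the 6 constraints hold; not an equilibrium.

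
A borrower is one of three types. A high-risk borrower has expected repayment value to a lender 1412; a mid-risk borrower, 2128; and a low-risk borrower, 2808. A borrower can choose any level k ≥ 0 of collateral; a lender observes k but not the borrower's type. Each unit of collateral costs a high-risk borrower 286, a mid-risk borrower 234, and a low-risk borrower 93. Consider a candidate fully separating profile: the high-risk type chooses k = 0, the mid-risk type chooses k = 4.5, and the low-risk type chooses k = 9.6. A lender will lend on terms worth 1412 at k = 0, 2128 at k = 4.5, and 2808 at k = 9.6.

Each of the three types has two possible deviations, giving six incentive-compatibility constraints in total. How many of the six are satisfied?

Low-risk (own payoff 2808 − 93×9.6 = 1915.2): to k=0 gives 1412 → no gain ✓; to k=4.5 gives 2128 − 93×4.5 = 1709.5 → no gain ✓.
Mid-risk (own payoff 2128 − 234×4.5 = 1075): to k=0 gives 1412 → profitable ✗; to k=9.6 gives 2808 − 234×9.6 = 561.6 → no gain ✓.
High-risk (own payoff 1412): to k=4.5 gives 2128 − 286×4.5 = 841 → no gain ✓; to k=9.6 gives 2808 − 286×9.6 = 62.4 → no gain ✓.
5 of the 6 constraints hold; not an equilibrium.

5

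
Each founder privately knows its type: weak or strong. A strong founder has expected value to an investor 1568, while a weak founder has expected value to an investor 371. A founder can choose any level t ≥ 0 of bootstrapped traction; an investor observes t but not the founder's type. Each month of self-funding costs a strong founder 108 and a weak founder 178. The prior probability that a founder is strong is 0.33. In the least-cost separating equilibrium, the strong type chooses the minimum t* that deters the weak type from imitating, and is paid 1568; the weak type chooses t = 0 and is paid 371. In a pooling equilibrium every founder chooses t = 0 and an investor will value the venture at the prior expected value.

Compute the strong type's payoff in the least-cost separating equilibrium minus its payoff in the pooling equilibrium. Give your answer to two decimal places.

75.72

Least-cost separating signal: t* solves 371 = 1568 − 178·t*, so t* = (1568 − 371)/178 ≈ 6.7247.
Strong type's separating payoff: 1568 − 108 × t* = 1568 − 108 × (1568 − 371)/178 = 1568 − 129276/178 ≈ 841.7303.
Pooling payoff: 0.33 × 1568 + 0.67 × 371 = 766.01.
Difference: 841.7303 − 766.01 = 75.7203, i.e. 75.72 to two decimal places.
The strong type prefers to separate.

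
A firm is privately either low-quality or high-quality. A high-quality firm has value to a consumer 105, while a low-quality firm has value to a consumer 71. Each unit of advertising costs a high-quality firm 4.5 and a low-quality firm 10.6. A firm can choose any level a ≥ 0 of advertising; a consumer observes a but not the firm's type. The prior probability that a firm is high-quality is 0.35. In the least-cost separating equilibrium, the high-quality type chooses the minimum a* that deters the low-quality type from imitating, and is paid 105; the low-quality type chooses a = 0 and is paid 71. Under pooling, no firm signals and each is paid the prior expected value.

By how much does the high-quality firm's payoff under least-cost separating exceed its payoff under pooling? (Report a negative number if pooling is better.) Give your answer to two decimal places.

7.67

Least-cost separating signal: a* solves 71 = 105 − 10.6·a*, so a* = (105 − 71)/10.6 ≈ 3.2075.
High-quality type's separating payoff: 105 − 4.5 × a* = 105 − 4.5 × (105 − 71)/10.6 = 105 − 153/10.6 ≈ 90.5660.
Pooling payoff: 0.35 × 105 + 0.65 × 71 = 82.9.
Difference: 90.5660 − 82.9 = 7.666, i.e. 7.67 to two decimal places.
The high-quality type prefers to separate.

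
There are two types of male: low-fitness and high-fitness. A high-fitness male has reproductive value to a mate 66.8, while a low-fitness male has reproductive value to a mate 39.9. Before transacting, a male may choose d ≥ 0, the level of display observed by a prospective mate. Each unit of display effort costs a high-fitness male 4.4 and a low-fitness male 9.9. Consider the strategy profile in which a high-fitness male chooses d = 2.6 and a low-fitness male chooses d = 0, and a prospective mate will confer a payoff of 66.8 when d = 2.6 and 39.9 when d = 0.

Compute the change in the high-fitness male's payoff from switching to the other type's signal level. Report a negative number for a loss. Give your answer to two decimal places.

Playing d = 2.6 the high-fitness male receives 66.8 − 4.4 × 2.6 = 55.36.
Deviating to d = 0 yields 39.9 instead.
Gain from deviating: 39.9 − 55.36 = -15.46.
The gain is negative, so the high-fitness type's incentive-compatibility constraint is satisfied.

-15.46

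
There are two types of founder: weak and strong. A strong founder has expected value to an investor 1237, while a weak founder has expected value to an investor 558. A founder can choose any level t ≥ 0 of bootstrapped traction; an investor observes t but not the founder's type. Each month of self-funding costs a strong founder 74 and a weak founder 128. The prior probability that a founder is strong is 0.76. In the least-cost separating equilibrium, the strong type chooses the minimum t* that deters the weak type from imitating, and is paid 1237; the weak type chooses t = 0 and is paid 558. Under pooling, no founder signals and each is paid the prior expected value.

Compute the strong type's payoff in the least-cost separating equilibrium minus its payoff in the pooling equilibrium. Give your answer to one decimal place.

-229.6

Least-cost separating signal: t* solves 558 = 1237 − 128·t*, so t* = (1237 − 558)/128 ≈ 5.3047.
Strong type's separating payoff: 1237 − 74 × t* = 1237 − 74 × (1237 − 558)/128 = 1237 − 50246/128 ≈ 844.453.
Pooling payoff: 0.76 × 1237 + 0.24 × 558 = 1074.04.
Difference: 844.453 − 1074.04 = -229.587, i.e. -229.6 to one decimal place.
The strong type would prefer the pooling outcome.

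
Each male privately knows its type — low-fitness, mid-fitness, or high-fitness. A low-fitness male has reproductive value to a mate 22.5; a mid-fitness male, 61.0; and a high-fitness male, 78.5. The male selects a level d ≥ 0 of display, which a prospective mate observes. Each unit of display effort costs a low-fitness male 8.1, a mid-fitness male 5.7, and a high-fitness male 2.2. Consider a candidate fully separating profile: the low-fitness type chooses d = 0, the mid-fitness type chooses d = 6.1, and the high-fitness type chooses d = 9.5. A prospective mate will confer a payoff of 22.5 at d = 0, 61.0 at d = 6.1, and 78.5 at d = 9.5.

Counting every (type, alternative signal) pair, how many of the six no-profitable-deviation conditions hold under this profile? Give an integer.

6

Mid-fitness (own payoff 61.0 − 5.7×6.1 = 26.23): to d=0 gives 22.5 → no gain ✓; to d=9.5 gives 78.5 − 5.7×9.5 = 24.35 → no gain ✓.
Low-fitness (own payoff 22.5): to d=6.1 gives 61.0 − 8.1×6.1 = 11.59 → no gain ✓; to d=9.5 gives 78.5 − 8.1×9.5 = 1.55 → no gain ✓.
High-fitness (own payoff 78.5 − 2.2×9.5 = 57.6): to d=0 gives 22.5 → no gain ✓; to d=6.1 gives 61.0 − 2.2×6.1 = 47.58 → no gain ✓.
6 of the 6 constraints hold; this profile is a separating equilibrium.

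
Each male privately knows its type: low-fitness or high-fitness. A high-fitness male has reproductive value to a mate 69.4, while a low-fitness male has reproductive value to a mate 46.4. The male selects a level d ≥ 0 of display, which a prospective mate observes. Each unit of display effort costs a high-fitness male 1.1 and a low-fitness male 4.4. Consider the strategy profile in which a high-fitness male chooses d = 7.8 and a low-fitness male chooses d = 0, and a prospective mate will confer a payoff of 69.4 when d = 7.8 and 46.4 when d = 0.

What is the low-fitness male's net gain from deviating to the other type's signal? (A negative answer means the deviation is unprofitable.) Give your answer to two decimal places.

Playing d = 0 the low-fitness male receives 46.4.
Deviating to d = 7.8 brings payment 69.4 at cost 4.4 × 7.8 = 34.32, netting 35.08.
Gain from deviating: 35.08 − 46.4 = -11.32.
The gain is negative, so the low-fitness type's incentive-compatibility constraint is satisfied.

-11.32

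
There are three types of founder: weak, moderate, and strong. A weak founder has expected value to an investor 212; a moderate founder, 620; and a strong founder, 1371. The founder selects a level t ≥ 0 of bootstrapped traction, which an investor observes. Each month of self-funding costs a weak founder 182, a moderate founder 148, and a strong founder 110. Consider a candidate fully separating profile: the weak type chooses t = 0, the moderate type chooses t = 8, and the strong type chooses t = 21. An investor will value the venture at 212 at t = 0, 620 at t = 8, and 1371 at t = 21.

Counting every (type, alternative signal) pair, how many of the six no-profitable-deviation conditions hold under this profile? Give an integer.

Strong (own payoff 1371 − 110×21 = -939): to t=0 gives 212 → profitable ✗; to t=8 gives 620 − 110×8 = -260 → profitable ✗.
Moderate (own payoff 620 − 148×8 = -564): to t=0 gives 212 → profitable ✗; to t=21 gives 1371 − 148×21 = -1737 → no gain ✓.
Weak (own payoff 212): to t=8 gives 620 − 182×8 = -836 → no gain ✓; to t=21 gives 1371 − 182×21 = -2451 → no gain ✓.
3 of the 6 constraints hold; not an equilibrium.

3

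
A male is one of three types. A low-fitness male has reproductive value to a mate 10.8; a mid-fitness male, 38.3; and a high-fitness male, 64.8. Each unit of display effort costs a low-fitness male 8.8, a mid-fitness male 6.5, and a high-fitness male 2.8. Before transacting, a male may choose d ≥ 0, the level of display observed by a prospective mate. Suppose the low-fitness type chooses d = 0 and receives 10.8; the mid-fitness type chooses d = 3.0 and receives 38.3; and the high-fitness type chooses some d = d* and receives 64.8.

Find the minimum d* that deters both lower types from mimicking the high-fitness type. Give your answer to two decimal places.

Low-fitness type (on-path payoff 10.8) won't mimic when 10.8 ≥ 64.8 − 8.8·d*, i.e. d* ≥ 6.14.
Mid-fitness type (on-path payoff 38.3 − 6.5×3.0 = 18.8) won't mimic when 18.8 ≥ 64.8 − 6.5·d*, i.e. d* ≥ 7.08.
Both must hold, so d* = max(6.14, 7.08) = 7.08. The mid-fitness type's constraint binds.

7.08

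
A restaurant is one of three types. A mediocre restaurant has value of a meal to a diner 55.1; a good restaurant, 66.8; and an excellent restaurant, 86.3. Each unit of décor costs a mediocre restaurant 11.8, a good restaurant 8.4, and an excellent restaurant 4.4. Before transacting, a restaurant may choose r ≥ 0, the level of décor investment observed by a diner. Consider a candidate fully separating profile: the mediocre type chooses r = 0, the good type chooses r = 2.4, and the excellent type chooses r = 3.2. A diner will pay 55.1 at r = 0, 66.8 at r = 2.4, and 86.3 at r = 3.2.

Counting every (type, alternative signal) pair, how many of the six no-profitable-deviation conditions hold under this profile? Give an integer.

4

Good (own payoff 66.8 − 8.4×2.4 = 46.64): to r=0 gives 55.1 → profitable ✗; to r=3.2 gives 86.3 − 8.4×3.2 = 59.42 → profitable ✗.
Mediocre (own payoff 55.1): to r=2.4 gives 66.8 − 11.8×2.4 = 38.48 → no gain ✓; to r=3.2 gives 86.3 − 11.8×3.2 = 48.54 → no gain ✓.
Excellent (own payoff 86.3 − 4.4×3.2 = 72.22): to r=0 gives 55.1 → no gain ✓; to r=2.4 gives 66.8 − 4.4×2.4 = 56.24 → no gain ✓.
4 of the 6 constraints hold; not an equilibrium.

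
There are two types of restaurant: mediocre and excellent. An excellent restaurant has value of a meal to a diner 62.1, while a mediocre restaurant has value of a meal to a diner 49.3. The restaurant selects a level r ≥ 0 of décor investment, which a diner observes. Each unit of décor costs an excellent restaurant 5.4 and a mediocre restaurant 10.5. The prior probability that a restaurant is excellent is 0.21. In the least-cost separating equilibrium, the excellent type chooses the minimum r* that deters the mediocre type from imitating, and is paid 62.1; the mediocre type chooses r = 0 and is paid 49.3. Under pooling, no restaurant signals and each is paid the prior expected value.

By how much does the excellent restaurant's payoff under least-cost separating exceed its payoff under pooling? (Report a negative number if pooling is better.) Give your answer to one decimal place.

3.5

Least-cost separating signal: r* solves 49.3 = 62.1 − 10.5·r*, so r* = (62.1 − 49.3)/10.5 ≈ 1.2190.
Excellent type's separating payoff: 62.1 − 5.4 × r* = 62.1 − 5.4 × (62.1 − 49.3)/10.5 = 62.1 − 69.12/10.5 ≈ 55.517.
Pooling payoff: 0.21 × 62.1 + 0.79 × 49.3 = 51.988.
Difference: 55.517 − 51.988 = 3.529, i.e. 3.5 to one decimal place.
The excellent type prefers to separate.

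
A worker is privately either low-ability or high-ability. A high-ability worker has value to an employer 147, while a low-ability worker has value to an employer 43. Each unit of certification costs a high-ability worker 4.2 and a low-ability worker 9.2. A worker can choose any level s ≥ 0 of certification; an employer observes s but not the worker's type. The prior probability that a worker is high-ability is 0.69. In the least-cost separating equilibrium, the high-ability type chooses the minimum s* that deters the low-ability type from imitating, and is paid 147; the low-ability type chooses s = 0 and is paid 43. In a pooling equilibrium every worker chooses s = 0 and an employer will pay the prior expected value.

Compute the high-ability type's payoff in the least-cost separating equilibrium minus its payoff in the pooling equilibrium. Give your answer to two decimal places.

Least-cost separating signal: s* solves 43 = 147 − 9.2·s*, so s* = (147 − 43)/9.2 ≈ 11.3043.
High-ability type's separating payoff: 147 − 4.2 × s* = 147 − 4.2 × (147 − 43)/9.2 = 147 − 436.8/9.2 ≈ 99.5217.
Pooling payoff: 0.69 × 147 + 0.31 × 43 = 114.76.
Difference: 99.5217 − 114.76 = -15.2383, i.e. -15.24 to two decimal places.
The high-ability type would prefer the pooling outcome.

-15.24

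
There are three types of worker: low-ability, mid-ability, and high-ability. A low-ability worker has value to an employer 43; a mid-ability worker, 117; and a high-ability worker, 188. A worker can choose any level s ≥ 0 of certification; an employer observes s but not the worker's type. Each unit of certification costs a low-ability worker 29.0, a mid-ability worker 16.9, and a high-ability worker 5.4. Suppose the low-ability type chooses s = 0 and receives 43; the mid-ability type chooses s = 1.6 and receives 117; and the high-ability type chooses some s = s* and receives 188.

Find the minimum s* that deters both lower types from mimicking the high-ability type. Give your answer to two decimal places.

5.80

Mid-ability type (on-path payoff 117 − 16.9×1.6 = 89.96) won't mimic when 89.96 ≥ 188 − 16.9·s*, i.e. s* ≥ 5.80.
Low-ability type (on-path payoff 43) won't mimic when 43 ≥ 188 − 29.0·s*, i.e. s* ≥ 5.00.
Both must hold, so s* = max(5.00, 5.80) = 5.80. The mid-ability type's constraint binds.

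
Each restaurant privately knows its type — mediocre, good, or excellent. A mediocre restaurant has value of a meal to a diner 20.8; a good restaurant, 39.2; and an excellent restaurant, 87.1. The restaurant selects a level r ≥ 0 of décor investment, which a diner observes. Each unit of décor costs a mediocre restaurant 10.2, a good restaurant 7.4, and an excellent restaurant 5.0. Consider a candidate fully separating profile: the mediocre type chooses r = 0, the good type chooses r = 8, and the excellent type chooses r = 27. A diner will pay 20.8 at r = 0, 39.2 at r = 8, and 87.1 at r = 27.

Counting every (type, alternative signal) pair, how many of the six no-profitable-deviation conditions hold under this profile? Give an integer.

Good (own payoff 39.2 − 7.4×8 = -20): to r=0 gives 20.8 → profitable ✗; to r=27 gives 87.1 − 7.4×27 = -112.7 → no gain ✓.
Mediocre (own payoff 20.8): to r=8 gives 39.2 − 10.2×8 = -42.4 → no gain ✓; to r=27 gives 87.1 − 10.2×27 = -188.3 → no gain ✓.
Excellent (own payoff 87.1 − 5.0×27 = -47.9): to r=0 gives 20.8 → profitable ✗; to r=8 gives 39.2 − 5.0×8 = -0.8 → profitable ✗.
3 of the 6 constraints hold; not an equilibrium.

3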